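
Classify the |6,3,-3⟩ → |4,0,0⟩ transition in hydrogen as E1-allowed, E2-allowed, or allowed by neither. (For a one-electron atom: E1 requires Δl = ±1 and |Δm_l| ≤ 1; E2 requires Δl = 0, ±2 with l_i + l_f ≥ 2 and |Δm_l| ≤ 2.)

Δl = 0 − 3 = -3; l_i + l_f = 3.
Δm_l = +3.
E1 (Δl = ±1, |Δm_l| ≤ 1): not satisfied.
E2 (Δl = 0,±2, l_i+l_f ≥ 2, |Δm_l| ≤ 2): not satisfied.

neither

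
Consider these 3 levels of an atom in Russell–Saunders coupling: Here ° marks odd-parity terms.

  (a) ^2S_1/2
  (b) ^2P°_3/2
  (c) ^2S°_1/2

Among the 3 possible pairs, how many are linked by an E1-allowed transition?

(a)–(b): allowed.
(a)–(c): forbidden (ΔL).
(b)–(c): forbidden (parity).
Allowed pairs: 1 of 3.

1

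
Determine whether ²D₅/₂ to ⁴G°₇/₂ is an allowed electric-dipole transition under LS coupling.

forbidden

Initial level: S=1/2, L=2, J=5/2, parity even. Final level: S=3/2, L=4, J=7/2, parity odd.
Parity must change: even → odd — satisfied.
ΔS = 0: S: 1/2 → 3/2 — violated.
ΔL = 0, ±1 (not L=0↔0): L: 2 → 4, ΔL = +2 — violated.
ΔJ = 0, ±1 (not J=0↔0): J: 5/2 → 7/2, ΔJ = +1 — satisfied.
Rule(s) violated: ΔS, ΔL.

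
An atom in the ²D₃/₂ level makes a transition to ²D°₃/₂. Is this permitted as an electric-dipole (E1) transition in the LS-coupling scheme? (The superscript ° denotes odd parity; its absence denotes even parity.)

Reading off the term symbols: S 1/2→1/2, L 2→2, J 3/2→3/2, parity even→odd.
Parity must change: even → odd — passes.
ΔS = 0: S: 1/2 → 1/2 — passes.
ΔL = 0, ±1 (not L=0↔0): L: 2 → 2, ΔL = +0 — passes.
ΔJ = 0, ±1 (not J=0↔0): J: 3/2 → 3/2, ΔJ = +0 — passes.
All four E1 rules are satisfied.

allowed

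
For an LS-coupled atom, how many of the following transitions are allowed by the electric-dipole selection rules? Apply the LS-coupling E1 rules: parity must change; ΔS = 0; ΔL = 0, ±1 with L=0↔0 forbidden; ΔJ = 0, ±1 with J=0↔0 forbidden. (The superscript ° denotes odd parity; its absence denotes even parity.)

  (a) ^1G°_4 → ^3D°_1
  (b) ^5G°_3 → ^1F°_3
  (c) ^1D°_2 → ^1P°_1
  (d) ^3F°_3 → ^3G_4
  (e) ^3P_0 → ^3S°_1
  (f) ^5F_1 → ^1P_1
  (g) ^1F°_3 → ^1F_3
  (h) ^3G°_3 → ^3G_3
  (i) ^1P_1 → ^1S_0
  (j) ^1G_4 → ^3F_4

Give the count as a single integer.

(a) forbidden (parity, ΔS, ΔL, ΔJ fail)
(b) forbidden (parity, ΔS fail)
(c) forbidden (parity fails)
(d) allowed
(e) allowed
(f) forbidden (parity, ΔS, ΔL fail)
(g) allowed
(h) allowed
(i) forbidden (parity fails)
(j) forbidden (parity, ΔS fail)
Total allowed: 4 of 10.

4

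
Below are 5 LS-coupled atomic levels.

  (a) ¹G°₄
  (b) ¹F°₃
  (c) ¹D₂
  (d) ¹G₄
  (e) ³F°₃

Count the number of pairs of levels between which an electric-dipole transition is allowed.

3

(a)–(b): forbidden (parity).
(a)–(c): forbidden (ΔL, ΔJ).
(a)–(d): allowed.
(a)–(e): forbidden (parity, ΔS).
(b)–(c): allowed.
(b)–(d): allowed.
(b)–(e): forbidden (parity, ΔS).
(c)–(d): forbidden (parity, ΔL, ΔJ).
(c)–(e): forbidden (ΔS).
(d)–(e): forbidden (ΔS).
Allowed pairs: 3 of 10.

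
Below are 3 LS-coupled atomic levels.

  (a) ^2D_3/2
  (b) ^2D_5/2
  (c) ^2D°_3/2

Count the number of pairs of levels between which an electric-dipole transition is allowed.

2

(a)–(b): forbidden (parity).
(a)–(c): allowed.
(b)–(c): allowed.
Allowed pairs: 2 of 3.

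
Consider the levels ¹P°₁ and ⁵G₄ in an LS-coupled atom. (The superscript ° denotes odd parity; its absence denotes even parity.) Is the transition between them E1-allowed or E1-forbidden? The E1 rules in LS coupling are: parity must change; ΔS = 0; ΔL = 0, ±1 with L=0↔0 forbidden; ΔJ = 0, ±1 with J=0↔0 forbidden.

forbidden

ΔL = 0, ±1 (not L=0↔0): L: 1 → 4, ΔL = +3 — violated.
ΔS = 0: S: 0 → 2 — violated.
ΔJ = 0, ±1 (not J=0↔0): J: 1 → 4, ΔJ = +3 — violated.
Parity must change: odd → even — satisfied.
Rule(s) violated: ΔS, ΔL, ΔJ.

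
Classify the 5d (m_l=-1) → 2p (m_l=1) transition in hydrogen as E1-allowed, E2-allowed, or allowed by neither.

neither

Δl = 1 − 2 = -1; l_i + l_f = 3.
Δm_l = +2.
E1 (Δl = ±1, |Δm_l| ≤ 1): not satisfied.
E2 (Δl = 0,±2, l_i+l_f ≥ 2, |Δm_l| ≤ 2): not satisfied.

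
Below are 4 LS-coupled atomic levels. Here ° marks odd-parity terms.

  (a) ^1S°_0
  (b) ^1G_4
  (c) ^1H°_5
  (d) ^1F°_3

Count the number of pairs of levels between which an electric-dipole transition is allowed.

(a)–(b): forbidden (ΔL, ΔJ).
(a)–(c): forbidden (parity, ΔL, ΔJ).
(a)–(d): forbidden (parity, ΔL, ΔJ).
(b)–(c): allowed.
(b)–(d): allowed.
(c)–(d): forbidden (parity, ΔL, ΔJ).
Allowed pairs: 2 of 6.

2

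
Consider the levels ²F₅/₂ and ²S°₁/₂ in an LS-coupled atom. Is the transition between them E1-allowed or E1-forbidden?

Reading off the term symbols: S 1/2→1/2, L 3→0, J 5/2→1/2, parity even→odd.
Parity must change: even → odd — ✓.
ΔS = 0: S: 1/2 → 1/2 — ✓.
ΔL = 0, ±1 (not L=0↔0): L: 3 → 0, ΔL = -3 — ✗.
ΔJ = 0, ±1 (not J=0↔0): J: 5/2 → 1/2, ΔJ = -2 — ✗.
Rule(s) violated: ΔL, ΔJ.

forbidden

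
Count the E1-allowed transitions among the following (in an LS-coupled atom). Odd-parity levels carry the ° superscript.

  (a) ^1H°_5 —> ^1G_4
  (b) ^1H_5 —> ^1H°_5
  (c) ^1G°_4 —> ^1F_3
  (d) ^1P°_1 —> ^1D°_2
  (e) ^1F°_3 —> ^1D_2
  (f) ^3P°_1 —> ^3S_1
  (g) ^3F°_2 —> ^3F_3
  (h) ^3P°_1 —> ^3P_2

7

(a) allowed
(b) allowed
(c) allowed
(d) forbidden (parity fails)
(e) allowed
(f) allowed
(g) allowed
(h) allowed
Total allowed: 7 of 8.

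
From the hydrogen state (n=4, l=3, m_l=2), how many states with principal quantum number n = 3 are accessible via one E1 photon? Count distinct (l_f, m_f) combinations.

E1 requires Δl = ±1, so l_f ∈ {2, 4}; with 0 ≤ l_f ≤ n_f−1 = 2, the allowed l_f values are {2}.
For l_f = 2: m_f ∈ {m_i−1, m_i, m_i+1} ∩ [−2, 2] = {1, 2} → 2 states.
Total: 2.

2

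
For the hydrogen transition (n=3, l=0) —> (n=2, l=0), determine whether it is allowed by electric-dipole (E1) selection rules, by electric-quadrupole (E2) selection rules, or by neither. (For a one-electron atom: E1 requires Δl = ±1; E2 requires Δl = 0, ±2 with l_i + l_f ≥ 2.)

neither

Δl = 0 − 0 = +0; l_i + l_f = 0.
E1 (Δl = ±1): not satisfied.
E2 (Δl = 0,±2, l_i+l_f ≥ 2): not satisfied.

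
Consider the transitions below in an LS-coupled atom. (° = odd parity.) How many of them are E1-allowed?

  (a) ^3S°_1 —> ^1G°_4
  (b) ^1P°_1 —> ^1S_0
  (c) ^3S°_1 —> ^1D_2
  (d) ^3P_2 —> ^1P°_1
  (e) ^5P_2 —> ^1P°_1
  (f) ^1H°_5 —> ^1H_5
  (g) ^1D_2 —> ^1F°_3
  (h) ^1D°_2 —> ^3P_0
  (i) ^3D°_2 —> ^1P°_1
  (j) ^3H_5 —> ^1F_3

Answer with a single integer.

(a) forbidden (parity, ΔS, ΔL, ΔJ fail)
(b) allowed
(c) forbidden (ΔS, ΔL fail)
(d) forbidden (ΔS fails)
(e) forbidden (ΔS fails)
(f) allowed
(g) allowed
(h) forbidden (ΔS, ΔJ fail)
(i) forbidden (parity, ΔS fail)
(j) forbidden (parity, ΔS, ΔL, ΔJ fail)
Total allowed: 3 of 10.

3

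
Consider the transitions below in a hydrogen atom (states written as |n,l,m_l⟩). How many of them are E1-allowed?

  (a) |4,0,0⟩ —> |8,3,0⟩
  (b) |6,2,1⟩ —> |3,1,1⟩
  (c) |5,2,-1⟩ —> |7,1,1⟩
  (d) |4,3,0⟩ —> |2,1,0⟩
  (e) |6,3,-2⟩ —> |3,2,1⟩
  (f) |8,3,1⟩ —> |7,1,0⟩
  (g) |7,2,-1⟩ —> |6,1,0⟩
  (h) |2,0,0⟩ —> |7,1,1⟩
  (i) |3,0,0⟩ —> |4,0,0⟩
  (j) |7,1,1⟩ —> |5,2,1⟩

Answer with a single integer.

4

(a) forbidden — Δl = +3 (E1 requires Δl = ±1)
(b) allowed
(c) forbidden — Δm_l = +2 (E1 requires Δm_l = 0, ±1)
(d) forbidden — Δl = -2 (E1 requires Δl = ±1)
(e) forbidden — Δm_l = +3 (E1 requires Δm_l = 0, ±1)
(f) forbidden — Δl = -2 (E1 requires Δl = ±1)
(g) allowed
(h) allowed
(i) forbidden — Δl = +0 (E1 requires Δl = ±1)
(j) allowed
Total allowed: 4 of 10.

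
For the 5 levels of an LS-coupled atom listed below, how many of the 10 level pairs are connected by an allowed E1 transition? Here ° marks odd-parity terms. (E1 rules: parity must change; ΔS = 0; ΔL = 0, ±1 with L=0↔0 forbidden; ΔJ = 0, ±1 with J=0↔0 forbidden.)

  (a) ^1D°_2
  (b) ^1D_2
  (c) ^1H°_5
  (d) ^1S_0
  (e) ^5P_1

(a)–(b): allowed.
(a)–(c): forbidden (parity, ΔL, ΔJ).
(a)–(d): forbidden (ΔL, ΔJ).
(a)–(e): forbidden (ΔS).
(b)–(c): forbidden (ΔL, ΔJ).
(b)–(d): forbidden (parity, ΔL, ΔJ).
(b)–(e): forbidden (parity, ΔS).
(c)–(d): forbidden (ΔL, ΔJ).
(c)–(e): forbidden (ΔS, ΔL, ΔJ).
(d)–(e): forbidden (parity, ΔS).
Allowed pairs: 1 of 10.

1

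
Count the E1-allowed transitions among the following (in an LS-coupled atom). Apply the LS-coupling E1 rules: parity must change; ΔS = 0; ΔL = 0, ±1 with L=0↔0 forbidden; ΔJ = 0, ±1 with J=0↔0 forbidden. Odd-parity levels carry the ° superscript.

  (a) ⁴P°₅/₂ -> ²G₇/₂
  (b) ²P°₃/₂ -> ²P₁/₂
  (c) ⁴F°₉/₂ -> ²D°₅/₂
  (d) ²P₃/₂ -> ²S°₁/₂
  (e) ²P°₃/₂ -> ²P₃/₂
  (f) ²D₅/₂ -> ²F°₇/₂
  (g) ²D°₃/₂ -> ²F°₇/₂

4

(a) forbidden (ΔS, ΔL fail)
(b) allowed
(c) forbidden (parity, ΔS, ΔJ fail)
(d) allowed
(e) allowed
(f) allowed
(g) forbidden (parity, ΔJ fail)
Total allowed: 4 of 7.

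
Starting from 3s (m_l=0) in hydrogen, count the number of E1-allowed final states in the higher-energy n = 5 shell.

3

E1 requires Δl = ±1, so l_f ∈ {-1, 1}; with 0 ≤ l_f ≤ n_f−1 = 4, the allowed l_f values are {1}.
For l_f = 1: m_f ∈ {m_i−1, m_i, m_i+1} ∩ [−1, 1] = {-1, 0, 1} → 3 states.
Total: 3.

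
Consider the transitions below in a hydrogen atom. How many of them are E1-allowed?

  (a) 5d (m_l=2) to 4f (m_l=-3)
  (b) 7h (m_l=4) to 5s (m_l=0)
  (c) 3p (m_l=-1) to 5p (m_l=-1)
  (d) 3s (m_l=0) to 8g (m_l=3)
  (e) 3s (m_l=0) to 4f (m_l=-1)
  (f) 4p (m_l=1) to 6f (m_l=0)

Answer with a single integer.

(a) forbidden — Δm_l = -5 (E1 requires Δm_l = 0, ±1)
(b) forbidden — Δl = -5 (E1 requires Δl = ±1); Δm_l = -4 (E1 requires Δm_l = 0, ±1)
(c) forbidden — Δl = +0 (E1 requires Δl = ±1)
(d) forbidden — Δl = +4 (E1 requires Δl = ±1); Δm_l = +3 (E1 requires Δm_l = 0, ±1)
(e) forbidden — Δl = +3 (E1 requires Δl = ±1)
(f) forbidden — Δl = +2 (E1 requires Δl = ±1)
Total allowed: 0 of 6.

0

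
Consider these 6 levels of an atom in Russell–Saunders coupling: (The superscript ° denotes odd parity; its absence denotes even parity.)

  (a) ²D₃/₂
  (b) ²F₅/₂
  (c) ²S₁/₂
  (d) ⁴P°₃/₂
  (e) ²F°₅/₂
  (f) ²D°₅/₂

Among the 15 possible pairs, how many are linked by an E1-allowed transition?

4

(a)–(b): forbidden (parity).
(a)–(c): forbidden (parity, ΔL).
(a)–(d): forbidden (ΔS).
(a)–(e): allowed.
(a)–(f): allowed.
(b)–(c): forbidden (parity, ΔL, ΔJ).
(b)–(d): forbidden (ΔS, ΔL).
(b)–(e): allowed.
(b)–(f): allowed.
(c)–(d): forbidden (ΔS).
(c)–(e): forbidden (ΔL, ΔJ).
(c)–(f): forbidden (ΔL, ΔJ).
(d)–(e): forbidden (parity, ΔS, ΔL).
(d)–(f): forbidden (parity, ΔS).
(e)–(f): forbidden (parity).
Allowed pairs: 4 of 15.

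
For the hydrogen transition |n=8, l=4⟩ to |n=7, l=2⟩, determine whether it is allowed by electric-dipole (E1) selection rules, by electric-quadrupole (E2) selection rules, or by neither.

Δl = 2 − 4 = -2; l_i + l_f = 6.
E1 (Δl = ±1): not satisfied.
E2 (Δl = 0,±2, l_i+l_f ≥ 2): satisfied.

E2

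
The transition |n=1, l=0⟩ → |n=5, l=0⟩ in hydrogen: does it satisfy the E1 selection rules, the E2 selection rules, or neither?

neither

Δl = 0 − 0 = +0; l_i + l_f = 0.
E1 (Δl = ±1): not satisfied.
E2 (Δl = 0,±2, l_i+l_f ≥ 2): not satisfied.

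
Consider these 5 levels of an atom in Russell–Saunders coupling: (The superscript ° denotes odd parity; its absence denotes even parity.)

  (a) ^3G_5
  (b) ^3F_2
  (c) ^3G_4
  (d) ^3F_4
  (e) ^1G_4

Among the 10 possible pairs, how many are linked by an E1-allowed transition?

0

(a)–(b): forbidden (parity, ΔJ).
(a)–(c): forbidden (parity).
(a)–(d): forbidden (parity).
(a)–(e): forbidden (parity, ΔS).
(b)–(c): forbidden (parity, ΔJ).
(b)–(d): forbidden (parity, ΔJ).
(b)–(e): forbidden (parity, ΔS, ΔJ).
(c)–(d): forbidden (parity).
(c)–(e): forbidden (parity, ΔS).
(d)–(e): forbidden (parity, ΔS).
Allowed pairs: 0 of 10.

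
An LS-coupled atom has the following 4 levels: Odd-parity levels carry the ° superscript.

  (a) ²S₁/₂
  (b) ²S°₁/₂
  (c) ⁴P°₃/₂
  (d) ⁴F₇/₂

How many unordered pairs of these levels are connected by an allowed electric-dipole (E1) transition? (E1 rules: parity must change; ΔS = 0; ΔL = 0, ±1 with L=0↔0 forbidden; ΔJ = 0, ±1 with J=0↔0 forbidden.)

0

(a)–(b): forbidden (ΔL).
(a)–(c): forbidden (ΔS).
(a)–(d): forbidden (parity, ΔS, ΔL, ΔJ).
(b)–(c): forbidden (parity, ΔS).
(b)–(d): forbidden (ΔS, ΔL, ΔJ).
(c)–(d): forbidden (ΔL, ΔJ).
Allowed pairs: 0 of 6.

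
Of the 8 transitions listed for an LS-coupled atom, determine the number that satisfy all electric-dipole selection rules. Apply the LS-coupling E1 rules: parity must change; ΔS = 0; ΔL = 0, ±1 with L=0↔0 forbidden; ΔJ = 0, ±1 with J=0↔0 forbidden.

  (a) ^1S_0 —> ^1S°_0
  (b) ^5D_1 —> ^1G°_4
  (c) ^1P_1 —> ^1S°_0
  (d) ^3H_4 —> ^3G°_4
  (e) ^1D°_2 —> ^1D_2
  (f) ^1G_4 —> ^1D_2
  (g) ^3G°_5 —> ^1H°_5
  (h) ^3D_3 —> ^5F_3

3

(a) forbidden (ΔL, ΔJ fail)
(b) forbidden (ΔS, ΔL, ΔJ fail)
(c) allowed
(d) allowed
(e) allowed
(f) forbidden (parity, ΔL, ΔJ fail)
(g) forbidden (parity, ΔS fail)
(h) forbidden (parity, ΔS fail)
Total allowed: 3 of 8.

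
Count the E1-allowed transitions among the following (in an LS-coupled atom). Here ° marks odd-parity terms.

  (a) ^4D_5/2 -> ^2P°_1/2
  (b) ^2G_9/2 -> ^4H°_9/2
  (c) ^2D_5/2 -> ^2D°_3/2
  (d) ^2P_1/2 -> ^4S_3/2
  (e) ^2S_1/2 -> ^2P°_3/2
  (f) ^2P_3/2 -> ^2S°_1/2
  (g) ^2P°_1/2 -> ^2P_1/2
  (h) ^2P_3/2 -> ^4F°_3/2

4

(a) forbidden (ΔS, ΔJ fail)
(b) forbidden (ΔS fails)
(c) allowed
(d) forbidden (parity, ΔS fail)
(e) allowed
(f) allowed
(g) allowed
(h) forbidden (ΔS, ΔL fail)
Total allowed: 4 of 8.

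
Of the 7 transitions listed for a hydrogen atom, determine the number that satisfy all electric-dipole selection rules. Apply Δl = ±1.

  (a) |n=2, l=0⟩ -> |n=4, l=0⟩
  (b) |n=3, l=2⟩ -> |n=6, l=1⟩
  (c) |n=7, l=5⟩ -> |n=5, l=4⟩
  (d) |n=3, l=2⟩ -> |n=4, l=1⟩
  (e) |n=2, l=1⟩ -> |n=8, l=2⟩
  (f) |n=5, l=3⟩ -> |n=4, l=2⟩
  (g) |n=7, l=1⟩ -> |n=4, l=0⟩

(a) forbidden — Δl = +0 (E1 requires Δl = ±1)
(b) allowed
(c) allowed
(d) allowed
(e) allowed
(f) allowed
(g) allowed
Total allowed: 6 of 7.

6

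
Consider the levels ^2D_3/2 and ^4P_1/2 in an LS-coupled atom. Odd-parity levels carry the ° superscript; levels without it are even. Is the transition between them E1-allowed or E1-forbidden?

forbidden

Reading off the term symbols: S 1/2→3/2, L 2→1, J 3/2→1/2, parity even→even.
Parity must change: even → even — fails.
ΔS = 0: S: 1/2 → 3/2 — fails.
ΔL = 0, ±1 (not L=0↔0): L: 2 → 1, ΔL = -1 — passes.
ΔJ = 0, ±1 (not J=0↔0): J: 3/2 → 1/2, ΔJ = -1 — passes.
Rule(s) violated: parity, ΔS.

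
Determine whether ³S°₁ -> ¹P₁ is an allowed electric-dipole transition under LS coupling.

ΔJ = 0, ±1 (not J=0↔0): J: 1 → 1, ΔJ = +0 — ok.
ΔS = 0: S: 1 → 0 — fails.
Parity must change: odd → even — ok.
ΔL = 0, ±1 (not L=0↔0): L: 0 → 1, ΔL = +1 — ok.
Rule(s) violated: ΔS.

forbidden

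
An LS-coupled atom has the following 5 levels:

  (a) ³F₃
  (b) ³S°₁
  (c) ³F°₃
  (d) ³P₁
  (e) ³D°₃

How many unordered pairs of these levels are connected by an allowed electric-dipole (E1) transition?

3

(a)–(b): forbidden (ΔL, ΔJ).
(a)–(c): allowed.
(a)–(d): forbidden (parity, ΔL, ΔJ).
(a)–(e): allowed.
(b)–(c): forbidden (parity, ΔL, ΔJ).
(b)–(d): allowed.
(b)–(e): forbidden (parity, ΔL, ΔJ).
(c)–(d): forbidden (ΔL, ΔJ).
(c)–(e): forbidden (parity).
(d)–(e): forbidden (ΔJ).
Allowed pairs: 3 of 10.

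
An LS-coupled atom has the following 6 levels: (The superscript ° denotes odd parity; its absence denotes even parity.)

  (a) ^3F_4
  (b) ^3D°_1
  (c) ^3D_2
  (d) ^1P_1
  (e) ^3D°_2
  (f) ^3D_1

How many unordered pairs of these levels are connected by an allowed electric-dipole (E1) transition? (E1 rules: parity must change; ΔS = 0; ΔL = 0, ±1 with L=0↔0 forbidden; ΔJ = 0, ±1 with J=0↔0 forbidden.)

4

(a)–(b): forbidden (ΔJ).
(a)–(c): forbidden (parity, ΔJ).
(a)–(d): forbidden (parity, ΔS, ΔL, ΔJ).
(a)–(e): forbidden (ΔJ).
(a)–(f): forbidden (parity, ΔJ).
(b)–(c): allowed.
(b)–(d): forbidden (ΔS).
(b)–(e): forbidden (parity).
(b)–(f): allowed.
(c)–(d): forbidden (parity, ΔS).
(c)–(e): allowed.
(c)–(f): forbidden (parity).
(d)–(e): forbidden (ΔS).
(d)–(f): forbidden (parity, ΔS).
(e)–(f): allowed.
Allowed pairs: 4 of 15.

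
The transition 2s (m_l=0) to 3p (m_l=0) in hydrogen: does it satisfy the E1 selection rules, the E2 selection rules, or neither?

Δl = 1 − 0 = +1; l_i + l_f = 1.
Δm_l = +0.
E1 (Δl = ±1, |Δm_l| ≤ 1): satisfied.
E2 (Δl = 0,±2, l_i+l_f ≥ 2, |Δm_l| ≤ 2): not satisfied.

E1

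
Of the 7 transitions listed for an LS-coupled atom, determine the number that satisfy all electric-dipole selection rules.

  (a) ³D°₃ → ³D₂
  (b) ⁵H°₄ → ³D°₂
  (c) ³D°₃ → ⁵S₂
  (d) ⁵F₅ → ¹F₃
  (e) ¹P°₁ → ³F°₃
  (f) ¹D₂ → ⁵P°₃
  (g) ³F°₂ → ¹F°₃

(a) allowed
(b) forbidden (parity, ΔS, ΔL, ΔJ fail)
(c) forbidden (ΔS, ΔL fail)
(d) forbidden (parity, ΔS, ΔJ fail)
(e) forbidden (parity, ΔS, ΔL, ΔJ fail)
(f) forbidden (ΔS fails)
(g) forbidden (parity, ΔS fail)
Total allowed: 1 of 7.

1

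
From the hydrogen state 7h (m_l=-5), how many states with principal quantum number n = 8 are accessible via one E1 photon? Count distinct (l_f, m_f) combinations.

4

E1 requires Δl = ±1, so l_f ∈ {4, 6}; with 0 ≤ l_f ≤ n_f−1 = 7, the allowed l_f values are {4, 6}.
For l_f = 4: m_f ∈ {m_i−1, m_i, m_i+1} ∩ [−4, 4] = {-4} → 1 state.
For l_f = 6: m_f ∈ {m_i−1, m_i, m_i+1} ∩ [−6, 6] = {-6, -5, -4} → 3 states.
Total: 4.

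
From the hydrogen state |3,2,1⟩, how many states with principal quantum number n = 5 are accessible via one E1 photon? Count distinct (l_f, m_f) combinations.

5

E1 requires Δl = ±1, so l_f ∈ {1, 3}; with 0 ≤ l_f ≤ n_f−1 = 4, the allowed l_f values are {1, 3}.
For l_f = 1: m_f ∈ {m_i−1, m_i, m_i+1} ∩ [−1, 1] = {0, 1} → 2 states.
For l_f = 3: m_f ∈ {m_i−1, m_i, m_i+1} ∩ [−3, 3] = {0, 1, 2} → 3 states.
Total: 5.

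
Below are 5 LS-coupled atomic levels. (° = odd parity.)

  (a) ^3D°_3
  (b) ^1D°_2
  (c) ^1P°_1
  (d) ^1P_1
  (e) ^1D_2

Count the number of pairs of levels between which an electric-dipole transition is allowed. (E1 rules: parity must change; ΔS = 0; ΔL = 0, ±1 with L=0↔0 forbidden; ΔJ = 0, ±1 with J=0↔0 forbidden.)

(a)–(b): forbidden (parity, ΔS).
(a)–(c): forbidden (parity, ΔS, ΔJ).
(a)–(d): forbidden (ΔS, ΔJ).
(a)–(e): forbidden (ΔS).
(b)–(c): forbidden (parity).
(b)–(d): allowed.
(b)–(e): allowed.
(c)–(d): allowed.
(c)–(e): allowed.
(d)–(e): forbidden (parity).
Allowed pairs: 4 of 10.

4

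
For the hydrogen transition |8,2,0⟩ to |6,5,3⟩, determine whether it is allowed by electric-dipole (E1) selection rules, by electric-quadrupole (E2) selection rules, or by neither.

neither

Δl = 5 − 2 = +3; l_i + l_f = 7.
Δm_l = +3.
E1 (Δl = ±1, |Δm_l| ≤ 1): not satisfied.
E2 (Δl = 0,±2, l_i+l_f ≥ 2, |Δm_l| ≤ 2): not satisfied.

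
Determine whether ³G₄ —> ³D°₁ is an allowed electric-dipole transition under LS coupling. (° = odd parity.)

Initial level: S=1, L=4, J=4, parity even. Final level: S=1, L=2, J=1, parity odd.
Parity must change: even → odd — ok.
ΔL = 0, ±1 (not L=0↔0): L: 4 → 2, ΔL = -2 — fails.
ΔJ = 0, ±1 (not J=0↔0): J: 4 → 1, ΔJ = -3 — fails.
ΔS = 0: S: 1 → 1 — ok.
Rule(s) violated: ΔL, ΔJ.

forbidden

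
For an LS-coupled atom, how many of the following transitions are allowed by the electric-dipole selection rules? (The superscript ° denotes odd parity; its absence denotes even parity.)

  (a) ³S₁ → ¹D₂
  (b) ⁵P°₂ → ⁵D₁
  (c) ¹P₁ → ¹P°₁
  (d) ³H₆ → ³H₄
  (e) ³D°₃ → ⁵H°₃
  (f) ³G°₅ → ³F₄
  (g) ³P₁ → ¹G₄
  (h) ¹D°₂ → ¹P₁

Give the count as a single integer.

4

(a) forbidden (parity, ΔS, ΔL fail)
(b) allowed
(c) allowed
(d) forbidden (parity, ΔJ fail)
(e) forbidden (parity, ΔS, ΔL fail)
(f) allowed
(g) forbidden (parity, ΔS, ΔL, ΔJ fail)
(h) allowed
Total allowed: 4 of 8.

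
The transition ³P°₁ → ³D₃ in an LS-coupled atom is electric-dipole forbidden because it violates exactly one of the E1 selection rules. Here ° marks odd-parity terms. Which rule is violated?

Reading off the term symbols: S 1→1, L 1→2, J 1→3, parity odd→even.
ΔS = 0: S: 1 → 1 — satisfied.
Parity must change: odd → even — satisfied.
ΔJ = 0, ±1 (not J=0↔0): J: 1 → 3, ΔJ = +2 — violated.
ΔL = 0, ±1 (not L=0↔0): L: 1 → 2, ΔL = +1 — satisfied.

the ΔJ = 0, ±1 rule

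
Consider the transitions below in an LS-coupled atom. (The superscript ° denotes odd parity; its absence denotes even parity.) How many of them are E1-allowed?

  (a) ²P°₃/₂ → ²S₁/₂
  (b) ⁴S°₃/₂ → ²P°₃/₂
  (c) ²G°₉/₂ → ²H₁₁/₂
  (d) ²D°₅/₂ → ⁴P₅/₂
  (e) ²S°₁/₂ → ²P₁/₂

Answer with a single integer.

(a) allowed
(b) forbidden (parity, ΔS fail)
(c) allowed
(d) forbidden (ΔS fails)
(e) allowed
Total allowed: 3 of 5.

3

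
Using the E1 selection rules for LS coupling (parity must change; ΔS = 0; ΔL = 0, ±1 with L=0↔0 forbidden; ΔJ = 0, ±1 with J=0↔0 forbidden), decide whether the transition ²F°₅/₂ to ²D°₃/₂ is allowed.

forbidden

Reading off the term symbols: S 1/2→1/2, L 3→2, J 5/2→3/2, parity odd→odd.
Parity must change: odd → odd — violated.
ΔS = 0: S: 1/2 → 1/2 — satisfied.
ΔL = 0, ±1 (not L=0↔0): L: 3 → 2, ΔL = -1 — satisfied.
ΔJ = 0, ±1 (not J=0↔0): J: 5/2 → 3/2, ΔJ = -1 — satisfied.
Rule(s) violated: parity.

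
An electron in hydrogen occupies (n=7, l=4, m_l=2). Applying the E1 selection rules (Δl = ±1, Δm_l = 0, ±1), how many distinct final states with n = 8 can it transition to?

E1 requires Δl = ±1, so l_f ∈ {3, 5}; with 0 ≤ l_f ≤ n_f−1 = 7, the allowed l_f values are {3, 5}.
For l_f = 3: m_f ∈ {m_i−1, m_i, m_i+1} ∩ [−3, 3] = {1, 2, 3} → 3 states.
For l_f = 5: m_f ∈ {m_i−1, m_i, m_i+1} ∩ [−5, 5] = {1, 2, 3} → 3 states.
Total: 6.

6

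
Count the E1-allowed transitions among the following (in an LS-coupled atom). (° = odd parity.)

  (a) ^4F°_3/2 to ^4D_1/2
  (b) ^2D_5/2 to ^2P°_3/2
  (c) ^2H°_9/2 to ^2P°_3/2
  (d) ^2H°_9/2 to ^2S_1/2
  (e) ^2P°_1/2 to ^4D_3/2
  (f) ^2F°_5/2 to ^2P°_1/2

(a) allowed
(b) allowed
(c) forbidden (parity, ΔL, ΔJ fail)
(d) forbidden (ΔL, ΔJ fail)
(e) forbidden (ΔS fails)
(f) forbidden (parity, ΔL, ΔJ fail)
Total allowed: 2 of 6.

2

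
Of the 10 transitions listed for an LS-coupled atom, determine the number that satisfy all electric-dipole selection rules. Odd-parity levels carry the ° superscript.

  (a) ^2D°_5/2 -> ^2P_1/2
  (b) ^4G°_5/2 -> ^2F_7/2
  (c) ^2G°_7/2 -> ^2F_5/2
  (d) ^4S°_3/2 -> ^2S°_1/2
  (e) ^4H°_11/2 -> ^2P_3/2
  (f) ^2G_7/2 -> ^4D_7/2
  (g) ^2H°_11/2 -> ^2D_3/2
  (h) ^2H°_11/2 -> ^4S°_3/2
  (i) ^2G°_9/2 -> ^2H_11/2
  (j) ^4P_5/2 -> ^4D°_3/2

(a) forbidden (ΔJ fails)
(b) forbidden (ΔS fails)
(c) allowed
(d) forbidden (parity, ΔS, ΔL fail)
(e) forbidden (ΔS, ΔL, ΔJ fail)
(f) forbidden (parity, ΔS, ΔL fail)
(g) forbidden (ΔL, ΔJ fail)
(h) forbidden (parity, ΔS, ΔL, ΔJ fail)
(i) allowed
(j) allowed
Total allowed: 3 of 10.

3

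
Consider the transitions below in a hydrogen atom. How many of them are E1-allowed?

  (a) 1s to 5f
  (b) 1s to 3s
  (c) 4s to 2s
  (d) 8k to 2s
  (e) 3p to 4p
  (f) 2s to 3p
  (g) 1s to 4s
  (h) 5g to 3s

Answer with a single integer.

1

(a) forbidden — Δl = +3 (E1 requires Δl = ±1)
(b) forbidden — Δl = +0 (E1 requires Δl = ±1)
(c) forbidden — Δl = +0 (E1 requires Δl = ±1)
(d) forbidden — Δl = -7 (E1 requires Δl = ±1)
(e) forbidden — Δl = +0 (E1 requires Δl = ±1)
(f) allowed
(g) forbidden — Δl = +0 (E1 requires Δl = ±1)
(h) forbidden — Δl = -4 (E1 requires Δl = ±1)
Total allowed: 1 of 8.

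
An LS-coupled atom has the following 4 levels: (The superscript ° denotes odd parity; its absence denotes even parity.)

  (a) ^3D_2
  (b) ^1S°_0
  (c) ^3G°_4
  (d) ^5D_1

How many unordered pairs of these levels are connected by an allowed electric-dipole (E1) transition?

(a)–(b): forbidden (ΔS, ΔL, ΔJ).
(a)–(c): forbidden (ΔL, ΔJ).
(a)–(d): forbidden (parity, ΔS).
(b)–(c): forbidden (parity, ΔS, ΔL, ΔJ).
(b)–(d): forbidden (ΔS, ΔL).
(c)–(d): forbidden (ΔS, ΔL, ΔJ).
Allowed pairs: 0 of 6.

0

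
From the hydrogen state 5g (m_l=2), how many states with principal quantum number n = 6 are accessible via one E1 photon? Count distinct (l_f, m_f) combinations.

6

E1 requires Δl = ±1, so l_f ∈ {3, 5}; with 0 ≤ l_f ≤ n_f−1 = 5, the allowed l_f values are {3, 5}.
For l_f = 3: m_f ∈ {m_i−1, m_i, m_i+1} ∩ [−3, 3] = {1, 2, 3} → 3 states.
For l_f = 5: m_f ∈ {m_i−1, m_i, m_i+1} ∩ [−5, 5] = {1, 2, 3} → 3 states.
Total: 6.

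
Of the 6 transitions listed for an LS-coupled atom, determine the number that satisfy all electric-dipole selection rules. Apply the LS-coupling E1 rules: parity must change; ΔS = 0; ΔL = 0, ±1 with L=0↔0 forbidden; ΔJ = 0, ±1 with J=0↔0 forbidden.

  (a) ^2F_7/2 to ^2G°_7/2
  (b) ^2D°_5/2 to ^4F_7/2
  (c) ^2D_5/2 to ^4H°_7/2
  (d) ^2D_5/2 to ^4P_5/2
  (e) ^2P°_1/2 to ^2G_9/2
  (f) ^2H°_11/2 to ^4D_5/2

1

(a) allowed
(b) forbidden (ΔS fails)
(c) forbidden (ΔS, ΔL fail)
(d) forbidden (parity, ΔS fail)
(e) forbidden (ΔL, ΔJ fail)
(f) forbidden (ΔS, ΔL, ΔJ fail)
Total allowed: 1 of 6.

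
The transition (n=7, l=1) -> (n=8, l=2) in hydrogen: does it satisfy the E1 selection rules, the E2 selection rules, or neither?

Δl = 2 − 1 = +1; l_i + l_f = 3.
E1 (Δl = ±1): satisfied.
E2 (Δl = 0,±2, l_i+l_f ≥ 2): not satisfied.

E1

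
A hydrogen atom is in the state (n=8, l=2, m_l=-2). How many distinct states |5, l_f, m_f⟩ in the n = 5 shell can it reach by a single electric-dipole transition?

E1 requires Δl = ±1, so l_f ∈ {1, 3}; with 0 ≤ l_f ≤ n_f−1 = 4, the allowed l_f values are {1, 3}.
For l_f = 1: m_f ∈ {m_i−1, m_i, m_i+1} ∩ [−1, 1] = {-1} → 1 state.
For l_f = 3: m_f ∈ {m_i−1, m_i, m_i+1} ∩ [−3, 3] = {-3, -2, -1} → 3 states.
Total: 4.

4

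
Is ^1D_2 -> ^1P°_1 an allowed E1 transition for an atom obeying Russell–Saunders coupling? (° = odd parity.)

Parity must change: even → odd — passes.
ΔS = 0: S: 0 → 0 — passes.
ΔL = 0, ±1 (not L=0↔0): L: 2 → 1, ΔL = -1 — passes.
ΔJ = 0, ±1 (not J=0↔0): J: 2 → 1, ΔJ = -1 — passes.
All four E1 rules are satisfied.

allowed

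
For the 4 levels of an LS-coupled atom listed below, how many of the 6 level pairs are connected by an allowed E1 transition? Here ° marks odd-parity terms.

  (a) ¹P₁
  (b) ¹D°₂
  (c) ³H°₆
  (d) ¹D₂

2

(a)–(b): allowed.
(a)–(c): forbidden (ΔS, ΔL, ΔJ).
(a)–(d): forbidden (parity).
(b)–(c): forbidden (parity, ΔS, ΔL, ΔJ).
(b)–(d): allowed.
(c)–(d): forbidden (ΔS, ΔL, ΔJ).
Allowed pairs: 2 of 6.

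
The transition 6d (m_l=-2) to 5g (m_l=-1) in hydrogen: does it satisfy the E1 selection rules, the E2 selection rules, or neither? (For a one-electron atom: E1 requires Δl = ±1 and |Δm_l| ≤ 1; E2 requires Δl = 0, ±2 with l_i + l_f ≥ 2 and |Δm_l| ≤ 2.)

E2

Δl = 4 − 2 = +2; l_i + l_f = 6.
Δm_l = +1.
E1 (Δl = ±1, |Δm_l| ≤ 1): not satisfied.
E2 (Δl = 0,±2, l_i+l_f ≥ 2, |Δm_l| ≤ 2): satisfied.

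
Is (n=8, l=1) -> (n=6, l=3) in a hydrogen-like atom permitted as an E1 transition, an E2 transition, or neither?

E2

Δl = 3 − 1 = +2; l_i + l_f = 4.
E1 (Δl = ±1): not satisfied.
E2 (Δl = 0,±2, l_i+l_f ≥ 2): satisfied.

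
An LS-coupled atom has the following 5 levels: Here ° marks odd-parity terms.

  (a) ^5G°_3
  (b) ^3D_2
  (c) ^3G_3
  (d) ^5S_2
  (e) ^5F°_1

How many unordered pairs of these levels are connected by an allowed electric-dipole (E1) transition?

0

(a)–(b): forbidden (ΔS, ΔL).
(a)–(c): forbidden (ΔS).
(a)–(d): forbidden (ΔL).
(a)–(e): forbidden (parity, ΔJ).
(b)–(c): forbidden (parity, ΔL).
(b)–(d): forbidden (parity, ΔS, ΔL).
(b)–(e): forbidden (ΔS).
(c)–(d): forbidden (parity, ΔS, ΔL).
(c)–(e): forbidden (ΔS, ΔJ).
(d)–(e): forbidden (ΔL).
Allowed pairs: 0 of 10.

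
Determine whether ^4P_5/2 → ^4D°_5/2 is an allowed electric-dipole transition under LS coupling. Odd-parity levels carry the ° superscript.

allowed

Initial level: S=3/2, L=1, J=5/2, parity even. Final level: S=3/2, L=2, J=5/2, parity odd.
Parity must change: even → odd — passes.
ΔS = 0: S: 3/2 → 3/2 — passes.
ΔL = 0, ±1 (not L=0↔0): L: 1 → 2, ΔL = +1 — passes.
ΔJ = 0, ±1 (not J=0↔0): J: 5/2 → 5/2, ΔJ = +0 — passes.
All four E1 rules are satisfied.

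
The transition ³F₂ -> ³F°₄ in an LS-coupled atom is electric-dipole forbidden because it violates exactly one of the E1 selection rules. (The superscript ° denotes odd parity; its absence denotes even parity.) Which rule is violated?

ΔJ = 0, ±1 (not J=0↔0): J: 2 → 4, ΔJ = +2 — ✗.
ΔS = 0: S: 1 → 1 — ✓.
Parity must change: even → odd — ✓.
ΔL = 0, ±1 (not L=0↔0): L: 3 → 3, ΔL = +0 — ✓.

the ΔJ = 0, ±1 rule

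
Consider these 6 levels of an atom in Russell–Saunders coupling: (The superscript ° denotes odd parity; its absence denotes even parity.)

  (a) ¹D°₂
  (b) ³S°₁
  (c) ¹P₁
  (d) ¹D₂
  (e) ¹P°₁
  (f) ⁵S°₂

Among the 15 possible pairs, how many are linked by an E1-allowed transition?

4

(a)–(b): forbidden (parity, ΔS, ΔL).
(a)–(c): allowed.
(a)–(d): allowed.
(a)–(e): forbidden (parity).
(a)–(f): forbidden (parity, ΔS, ΔL).
(b)–(c): forbidden (ΔS).
(b)–(d): forbidden (ΔS, ΔL).
(b)–(e): forbidden (parity, ΔS).
(b)–(f): forbidden (parity, ΔS, ΔL).
(c)–(d): forbidden (parity).
(c)–(e): allowed.
(c)–(f): forbidden (ΔS).
(d)–(e): allowed.
(d)–(f): forbidden (ΔS, ΔL).
(e)–(f): forbidden (parity, ΔS).
Allowed pairs: 4 of 15.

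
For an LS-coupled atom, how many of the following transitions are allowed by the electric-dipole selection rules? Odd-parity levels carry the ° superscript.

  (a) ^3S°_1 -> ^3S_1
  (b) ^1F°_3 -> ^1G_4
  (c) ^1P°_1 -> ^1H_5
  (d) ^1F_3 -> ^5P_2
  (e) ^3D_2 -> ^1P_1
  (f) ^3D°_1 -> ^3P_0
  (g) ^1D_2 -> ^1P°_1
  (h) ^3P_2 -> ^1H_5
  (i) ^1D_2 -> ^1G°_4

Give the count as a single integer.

3

(a) forbidden (ΔL fails)
(b) allowed
(c) forbidden (ΔL, ΔJ fail)
(d) forbidden (parity, ΔS, ΔL fail)
(e) forbidden (parity, ΔS fail)
(f) allowed
(g) allowed
(h) forbidden (parity, ΔS, ΔL, ΔJ fail)
(i) forbidden (ΔL, ΔJ fail)
Total allowed: 3 of 9.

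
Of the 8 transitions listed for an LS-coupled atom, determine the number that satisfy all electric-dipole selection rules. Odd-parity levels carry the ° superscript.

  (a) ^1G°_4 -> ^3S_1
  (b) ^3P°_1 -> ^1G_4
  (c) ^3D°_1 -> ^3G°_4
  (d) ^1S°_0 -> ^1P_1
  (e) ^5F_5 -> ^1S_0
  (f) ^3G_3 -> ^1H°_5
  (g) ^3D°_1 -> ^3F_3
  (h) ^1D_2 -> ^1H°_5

1

(a) forbidden (ΔS, ΔL, ΔJ fail)
(b) forbidden (ΔS, ΔL, ΔJ fail)
(c) forbidden (parity, ΔL, ΔJ fail)
(d) allowed
(e) forbidden (parity, ΔS, ΔL, ΔJ fail)
(f) forbidden (ΔS, ΔJ fail)
(g) forbidden (ΔJ fails)
(h) forbidden (ΔL, ΔJ fail)
Total allowed: 1 of 8.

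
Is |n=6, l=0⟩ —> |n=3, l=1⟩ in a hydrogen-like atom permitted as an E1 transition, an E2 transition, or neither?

E1

Δl = 1 − 0 = +1; l_i + l_f = 1.
E1 (Δl = ±1): satisfied.
E2 (Δl = 0,±2, l_i+l_f ≥ 2): not satisfied.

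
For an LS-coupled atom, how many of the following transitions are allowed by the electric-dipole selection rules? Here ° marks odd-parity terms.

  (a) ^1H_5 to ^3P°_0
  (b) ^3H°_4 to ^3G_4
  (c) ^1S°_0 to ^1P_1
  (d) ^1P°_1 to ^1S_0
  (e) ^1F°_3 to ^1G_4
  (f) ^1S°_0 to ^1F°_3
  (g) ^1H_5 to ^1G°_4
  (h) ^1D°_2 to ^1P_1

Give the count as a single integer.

(a) forbidden (ΔS, ΔL, ΔJ fail)
(b) allowed
(c) allowed
(d) allowed
(e) allowed
(f) forbidden (parity, ΔL, ΔJ fail)
(g) allowed
(h) allowed
Total allowed: 6 of 8.

6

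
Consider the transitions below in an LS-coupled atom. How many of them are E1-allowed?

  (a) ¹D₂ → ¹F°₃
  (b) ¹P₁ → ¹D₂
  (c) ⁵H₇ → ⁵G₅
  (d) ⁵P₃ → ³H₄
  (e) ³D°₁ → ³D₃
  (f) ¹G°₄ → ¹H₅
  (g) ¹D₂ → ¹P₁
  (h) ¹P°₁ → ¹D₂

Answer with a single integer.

(a) allowed
(b) forbidden (parity fails)
(c) forbidden (parity, ΔJ fail)
(d) forbidden (parity, ΔS, ΔL fail)
(e) forbidden (ΔJ fails)
(f) allowed
(g) forbidden (parity fails)
(h) allowed
Total allowed: 3 of 8.

3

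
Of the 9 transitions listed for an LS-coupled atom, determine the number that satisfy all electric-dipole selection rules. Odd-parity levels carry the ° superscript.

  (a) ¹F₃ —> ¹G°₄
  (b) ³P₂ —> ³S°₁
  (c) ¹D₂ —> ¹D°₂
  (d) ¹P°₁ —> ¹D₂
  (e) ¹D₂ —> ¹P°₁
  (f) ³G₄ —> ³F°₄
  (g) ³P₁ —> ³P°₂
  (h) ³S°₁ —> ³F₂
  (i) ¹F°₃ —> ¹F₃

8

(a) allowed
(b) allowed
(c) allowed
(d) allowed
(e) allowed
(f) allowed
(g) allowed
(h) forbidden (ΔL fails)
(i) allowed
Total allowed: 8 of 9.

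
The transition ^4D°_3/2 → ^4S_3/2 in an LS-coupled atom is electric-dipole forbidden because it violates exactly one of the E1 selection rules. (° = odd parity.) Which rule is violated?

Parity must change: odd → even — ok.
ΔS = 0: S: 3/2 → 3/2 — ok.
ΔL = 0, ±1 (not L=0↔0): L: 2 → 0, ΔL = -2 — fails.
ΔJ = 0, ±1 (not J=0↔0): J: 3/2 → 3/2, ΔJ = +0 — ok.

the ΔL = 0, ±1 rule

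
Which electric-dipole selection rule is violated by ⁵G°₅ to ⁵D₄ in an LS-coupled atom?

the ΔL = 0, ±1 rule

Parity must change: odd → even — satisfied.
ΔS = 0: S: 2 → 2 — satisfied.
ΔL = 0, ±1 (not L=0↔0): L: 4 → 2, ΔL = -2 — violated.
ΔJ = 0, ±1 (not J=0↔0): J: 5 → 4, ΔJ = -1 — satisfied.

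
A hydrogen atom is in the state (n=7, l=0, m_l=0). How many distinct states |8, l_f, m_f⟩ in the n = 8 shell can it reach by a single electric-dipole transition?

E1 requires Δl = ±1, so l_f ∈ {-1, 1}; with 0 ≤ l_f ≤ n_f−1 = 7, the allowed l_f values are {1}.
For l_f = 1: m_f ∈ {m_i−1, m_i, m_i+1} ∩ [−1, 1] = {-1, 0, 1} → 3 states.
Total: 3.

3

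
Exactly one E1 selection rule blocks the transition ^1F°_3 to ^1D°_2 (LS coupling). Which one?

parity

Parity must change: odd → odd — fails.
ΔS = 0: S: 0 → 0 — ok.
ΔL = 0, ±1 (not L=0↔0): L: 3 → 2, ΔL = -1 — ok.
ΔJ = 0, ±1 (not J=0↔0): J: 3 → 2, ΔJ = -1 — ok.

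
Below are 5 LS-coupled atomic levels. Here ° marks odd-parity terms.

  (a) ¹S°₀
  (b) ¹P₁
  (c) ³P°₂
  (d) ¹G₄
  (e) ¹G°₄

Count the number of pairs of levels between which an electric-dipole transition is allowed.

(a)–(b): allowed.
(a)–(c): forbidden (parity, ΔS, ΔJ).
(a)–(d): forbidden (ΔL, ΔJ).
(a)–(e): forbidden (parity, ΔL, ΔJ).
(b)–(c): forbidden (ΔS).
(b)–(d): forbidden (parity, ΔL, ΔJ).
(b)–(e): forbidden (ΔL, ΔJ).
(c)–(d): forbidden (ΔS, ΔL, ΔJ).
(c)–(e): forbidden (parity, ΔS, ΔL, ΔJ).
(d)–(e): allowed.
Allowed pairs: 2 of 10.

2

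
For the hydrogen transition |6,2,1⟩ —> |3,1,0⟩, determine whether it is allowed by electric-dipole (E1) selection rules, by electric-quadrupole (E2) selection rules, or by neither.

Δl = 1 − 2 = -1; l_i + l_f = 3.
Δm_l = -1.
E1 (Δl = ±1, |Δm_l| ≤ 1): satisfied.
E2 (Δl = 0,±2, l_i+l_f ≥ 2, |Δm_l| ≤ 2): not satisfied.

E1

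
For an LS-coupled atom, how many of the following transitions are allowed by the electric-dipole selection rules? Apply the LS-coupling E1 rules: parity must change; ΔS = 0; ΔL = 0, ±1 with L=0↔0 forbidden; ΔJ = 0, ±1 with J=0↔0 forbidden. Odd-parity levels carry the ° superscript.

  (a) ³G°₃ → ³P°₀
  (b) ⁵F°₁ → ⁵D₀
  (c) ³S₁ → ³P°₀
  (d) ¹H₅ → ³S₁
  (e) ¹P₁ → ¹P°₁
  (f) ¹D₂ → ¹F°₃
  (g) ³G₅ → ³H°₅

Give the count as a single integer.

5

(a) forbidden (parity, ΔL, ΔJ fail)
(b) allowed
(c) allowed
(d) forbidden (parity, ΔS, ΔL, ΔJ fail)
(e) allowed
(f) allowed
(g) allowed
Total allowed: 5 of 7.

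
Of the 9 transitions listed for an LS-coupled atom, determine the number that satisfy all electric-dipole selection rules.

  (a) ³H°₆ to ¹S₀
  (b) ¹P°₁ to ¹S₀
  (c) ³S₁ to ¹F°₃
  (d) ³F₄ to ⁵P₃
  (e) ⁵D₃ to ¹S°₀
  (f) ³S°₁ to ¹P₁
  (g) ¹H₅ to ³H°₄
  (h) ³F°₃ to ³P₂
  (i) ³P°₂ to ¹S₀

(a) forbidden (ΔS, ΔL, ΔJ fail)
(b) allowed
(c) forbidden (ΔS, ΔL, ΔJ fail)
(d) forbidden (parity, ΔS, ΔL fail)
(e) forbidden (ΔS, ΔL, ΔJ fail)
(f) forbidden (ΔS fails)
(g) forbidden (ΔS fails)
(h) forbidden (ΔL fails)
(i) forbidden (ΔS, ΔJ fail)
Total allowed: 1 of 9.

1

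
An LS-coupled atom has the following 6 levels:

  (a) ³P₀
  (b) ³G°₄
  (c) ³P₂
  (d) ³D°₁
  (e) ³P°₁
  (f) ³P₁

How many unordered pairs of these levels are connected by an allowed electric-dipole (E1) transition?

(a)–(b): forbidden (ΔL, ΔJ).
(a)–(c): forbidden (parity, ΔJ).
(a)–(d): allowed.
(a)–(e): allowed.
(a)–(f): forbidden (parity).
(b)–(c): forbidden (ΔL, ΔJ).
(b)–(d): forbidden (parity, ΔL, ΔJ).
(b)–(e): forbidden (parity, ΔL, ΔJ).
(b)–(f): forbidden (ΔL, ΔJ).
(c)–(d): allowed.
(c)–(e): allowed.
(c)–(f): forbidden (parity).
(d)–(e): forbidden (parity).
(d)–(f): allowed.
(e)–(f): allowed.
Allowed pairs: 6 of 15.

6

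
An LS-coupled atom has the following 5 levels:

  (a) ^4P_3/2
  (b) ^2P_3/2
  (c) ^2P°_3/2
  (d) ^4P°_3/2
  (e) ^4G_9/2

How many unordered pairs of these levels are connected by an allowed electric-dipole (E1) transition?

2

(a)–(b): forbidden (parity, ΔS).
(a)–(c): forbidden (ΔS).
(a)–(d): allowed.
(a)–(e): forbidden (parity, ΔL, ΔJ).
(b)–(c): allowed.
(b)–(d): forbidden (ΔS).
(b)–(e): forbidden (parity, ΔS, ΔL, ΔJ).
(c)–(d): forbidden (parity, ΔS).
(c)–(e): forbidden (ΔS, ΔL, ΔJ).
(d)–(e): forbidden (ΔL, ΔJ).
Allowed pairs: 2 of 10.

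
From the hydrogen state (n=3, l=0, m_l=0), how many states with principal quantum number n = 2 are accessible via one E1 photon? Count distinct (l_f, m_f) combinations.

E1 requires Δl = ±1, so l_f ∈ {-1, 1}; with 0 ≤ l_f ≤ n_f−1 = 1, the allowed l_f values are {1}.
For l_f = 1: m_f ∈ {m_i−1, m_i, m_i+1} ∩ [−1, 1] = {-1, 0, 1} → 3 states.
Total: 3.

3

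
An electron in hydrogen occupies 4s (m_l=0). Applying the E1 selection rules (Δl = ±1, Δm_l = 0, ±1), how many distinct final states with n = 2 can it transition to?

E1 requires Δl = ±1, so l_f ∈ {-1, 1}; with 0 ≤ l_f ≤ n_f−1 = 1, the allowed l_f values are {1}.
For l_f = 1: m_f ∈ {m_i−1, m_i, m_i+1} ∩ [−1, 1] = {-1, 0, 1} → 3 states.
Total: 3.

3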